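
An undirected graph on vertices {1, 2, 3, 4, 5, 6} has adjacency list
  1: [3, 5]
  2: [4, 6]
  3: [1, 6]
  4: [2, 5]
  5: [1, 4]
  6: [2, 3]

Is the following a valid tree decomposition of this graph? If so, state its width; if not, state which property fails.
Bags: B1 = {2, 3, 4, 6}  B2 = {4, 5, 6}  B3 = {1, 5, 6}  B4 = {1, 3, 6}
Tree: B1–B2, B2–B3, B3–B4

A tree decomposition must satisfy three properties: every vertex lies in some bag; for every edge, both endpoints lie together in some bag; and for every vertex, the bags containing it form a connected subtree. Here bags containing vertex 3 are not connected in the tree, so the decomposition is invalid.

No — bags containing vertex 3 are not connected in the tree.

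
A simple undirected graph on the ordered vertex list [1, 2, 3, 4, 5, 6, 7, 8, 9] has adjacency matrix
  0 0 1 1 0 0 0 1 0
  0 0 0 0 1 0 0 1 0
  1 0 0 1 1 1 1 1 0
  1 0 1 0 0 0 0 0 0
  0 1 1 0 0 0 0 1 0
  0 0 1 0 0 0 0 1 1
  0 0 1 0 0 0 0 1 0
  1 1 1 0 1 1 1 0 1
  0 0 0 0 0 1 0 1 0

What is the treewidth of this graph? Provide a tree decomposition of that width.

Treewidth 2.
One optimal decomposition is:
Bags: B1 = {3, 6, 8}  B2 = {3, 5, 8}  B3 = {1, 3, 8}  B4 = {1, 3, 4}  B5 = {3, 7, 8}  B6 = {6, 8, 9}  B7 = {2, 5, 8}
Tree: B1–B2, B2–B3, B3–B4, B2–B5, B1–B6, B2–B7

The largest bag has 3 vertices, giving width 2; this decomposition certifies tw(G) ≤ 2. On the other hand G contains the 3-clique {6, 8, 9}. A clique must lie in a single bag of any decomposition, so no decomposition can have width below 2. Combining the bounds, tw(G) = 2.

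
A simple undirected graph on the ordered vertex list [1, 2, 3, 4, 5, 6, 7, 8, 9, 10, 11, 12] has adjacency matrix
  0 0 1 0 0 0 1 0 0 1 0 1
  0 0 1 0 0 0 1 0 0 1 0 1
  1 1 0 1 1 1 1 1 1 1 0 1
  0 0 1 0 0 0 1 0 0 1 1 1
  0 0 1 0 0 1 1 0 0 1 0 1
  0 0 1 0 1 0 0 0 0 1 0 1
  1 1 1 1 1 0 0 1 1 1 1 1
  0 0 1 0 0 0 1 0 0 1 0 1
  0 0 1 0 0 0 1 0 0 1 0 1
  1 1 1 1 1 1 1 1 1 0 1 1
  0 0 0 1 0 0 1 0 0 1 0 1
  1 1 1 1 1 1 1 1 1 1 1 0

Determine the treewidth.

4

A width-4 tree decomposition is:
Bags: B1 = {3, 7, 9, 10, 12}  B2 = {3, 5, 7, 10, 12}  B3 = {3, 4, 7, 10, 12}  B4 = {4, 7, 10, 11, 12}  B5 = {1, 3, 7, 10, 12}  B6 = {3, 5, 6, 10, 12}  B7 = {2, 3, 7, 10, 12}  B8 = {3, 7, 8, 10, 12}
Tree: B1–B2, B2–B3, B3–B4, B2–B5, B2–B6, B5–B7, B1–B8
The largest bag has 5 vertices, giving width 4; this decomposition certifies tw(G) ≤ 4. On the other hand G contains the 5-clique {4, 7, 10, 11, 12}. A clique must lie in a single bag of any decomposition, so no decomposition can have width below 4. Hence tw(G) = 4 exactly.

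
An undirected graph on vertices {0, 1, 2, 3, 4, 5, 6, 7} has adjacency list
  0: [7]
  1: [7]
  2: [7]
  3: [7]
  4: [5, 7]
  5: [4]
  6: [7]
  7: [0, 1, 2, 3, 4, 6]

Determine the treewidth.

1

A width-1 tree decomposition is:
Bags: B1 = {6, 7}  B2 = {4, 7}  B3 = {0, 7}  B4 = {4, 5}  B5 = {1, 7}  B6 = {2, 7}  B7 = {3, 7}
Tree: B1–B2, B1–B3, B2–B4, B2–B5, B2–B6, B3–B7
Every bag has size at most 2, so the width is 2 − 1 = 1 and tw(G) ≤ 1. G has an edge, so its treewidth is at least 1. Therefore the treewidth is 1.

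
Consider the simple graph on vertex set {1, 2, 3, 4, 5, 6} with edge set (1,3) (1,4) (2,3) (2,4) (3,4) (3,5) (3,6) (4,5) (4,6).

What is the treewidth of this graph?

A width-2 tree decomposition is:
Bags: B1 = {2, 3, 4}  B2 = {1, 3, 4}  B3 = {3, 4, 6}  B4 = {3, 4, 5}
Tree: B1–B2, B2–B3, B1–B4
Every bag has size at most 3, so the width is 3 − 1 = 2 and tw(G) ≤ 2. For the lower bound, the 3 vertices {1, 3, 4} are pairwise adjacent, and any tree decomposition puts a clique entirely inside one bag — forcing width ≥ 2. The upper and lower bounds meet at 2, so that is the treewidth.

2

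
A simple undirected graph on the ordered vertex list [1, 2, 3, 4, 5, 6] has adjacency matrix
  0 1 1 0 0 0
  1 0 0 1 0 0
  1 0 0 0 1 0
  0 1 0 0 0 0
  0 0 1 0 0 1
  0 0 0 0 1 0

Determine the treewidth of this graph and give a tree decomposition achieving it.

Each bag holds 2 vertices, so the decomposition has width 1, which upper-bounds the treewidth. G has an edge, so its treewidth is at least 1. The upper and lower bounds meet at 1, so that is the treewidth.

Treewidth 1.
One optimal decomposition is:
Bags: B1 = {5, 6}  B2 = {3, 5}  B3 = {1, 3}  B4 = {1, 2}  B5 = {2, 4}
Tree: B1–B2, B2–B3, B3–B4, B4–B5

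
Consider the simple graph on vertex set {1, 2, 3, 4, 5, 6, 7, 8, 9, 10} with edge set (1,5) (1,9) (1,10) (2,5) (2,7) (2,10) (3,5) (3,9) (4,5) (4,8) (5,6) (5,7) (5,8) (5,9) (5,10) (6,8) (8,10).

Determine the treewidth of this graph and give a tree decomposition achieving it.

Treewidth 2.
Bags: B1 = {5, 8, 10}  B2 = {2, 5, 10}  B3 = {1, 5, 10}  B4 = {1, 5, 9}  B5 = {3, 5, 9}  B6 = {2, 5, 7}  B7 = {5, 6, 8}  B8 = {4, 5, 8}
Tree: B1–B2, B1–B3, B3–B4, B4–B5, B2–B6, B1–B7, B1–B8

Every bag has size at most 3, so the width is 3 − 1 = 2 and tw(G) ≤ 2. For the lower bound, the 3 vertices {1, 5, 9} are pairwise adjacent, and any tree decomposition puts a clique entirely inside one bag — forcing width ≥ 2. Therefore the treewidth is 2.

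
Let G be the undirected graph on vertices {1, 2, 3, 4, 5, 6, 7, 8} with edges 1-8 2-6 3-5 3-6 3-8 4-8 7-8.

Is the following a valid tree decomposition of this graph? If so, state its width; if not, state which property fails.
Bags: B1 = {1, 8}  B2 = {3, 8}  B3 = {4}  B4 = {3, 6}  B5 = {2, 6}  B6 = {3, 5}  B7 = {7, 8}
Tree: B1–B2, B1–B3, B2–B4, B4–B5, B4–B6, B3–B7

No — edge (8,4) lies in no bag.

A tree decomposition must satisfy three properties: every vertex lies in some bag; for every edge, both endpoints lie together in some bag; and for every vertex, the bags containing it form a connected subtree. Here edge (8,4) lies in no bag, so the decomposition is invalid.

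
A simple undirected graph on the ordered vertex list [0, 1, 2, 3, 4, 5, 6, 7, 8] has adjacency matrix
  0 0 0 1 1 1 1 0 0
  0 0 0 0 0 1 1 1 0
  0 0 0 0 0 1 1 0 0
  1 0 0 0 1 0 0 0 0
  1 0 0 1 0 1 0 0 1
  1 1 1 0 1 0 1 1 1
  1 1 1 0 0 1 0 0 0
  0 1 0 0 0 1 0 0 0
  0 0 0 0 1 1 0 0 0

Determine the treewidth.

2

A width-2 tree decomposition is:
Bags: B1 = {0, 4, 5}  B2 = {0, 5, 6}  B3 = {2, 5, 6}  B4 = {1, 5, 6}  B5 = {1, 5, 7}  B6 = {0, 3, 4}  B7 = {4, 5, 8}
Tree: B1–B2, B2–B3, B3–B4, B4–B5, B1–B6, B1–B7
Every bag has size at most 3, so the width is 3 − 1 = 2 and tw(G) ≤ 2. Conversely, {0, 3, 4} is a clique of size 3, and the vertices of any clique must share a bag in every tree decomposition; so some bag has ≥ 3 vertices and tw(G) ≥ 2. Hence tw(G) = 2 exactly.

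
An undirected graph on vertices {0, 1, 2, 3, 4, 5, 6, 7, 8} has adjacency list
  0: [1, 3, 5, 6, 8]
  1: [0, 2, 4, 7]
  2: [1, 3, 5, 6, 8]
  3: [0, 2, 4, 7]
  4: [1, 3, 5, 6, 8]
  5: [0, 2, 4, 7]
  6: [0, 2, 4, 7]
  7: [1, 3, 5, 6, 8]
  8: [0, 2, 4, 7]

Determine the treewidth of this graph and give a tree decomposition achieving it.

The largest bag has 5 vertices, giving width 4; this decomposition certifies tw(G) ≤ 4. For the lower bound: the 5 vertex sets {1,4}, {3,7}, {0,5}, {2}, {8} are disjoint, each induces a connected subgraph, and every pair is joined by at least one edge of G. Contracting each set to a single vertex therefore yields K_{5} as a minor, and since treewidth is minor-monotone, tw(G) ≥ tw(K_{5}) = 4. Therefore the treewidth is 4.

Treewidth 4.
One optimal decomposition is:
Bags: B1 = {0, 1, 2, 4, 7}  B2 = {0, 2, 3, 4, 7}  B3 = {0, 2, 4, 5, 7}  B4 = {0, 2, 4, 7, 8}  B5 = {0, 2, 4, 6, 7}
Tree: B1–B2, B2–B3, B3–B4, B4–B5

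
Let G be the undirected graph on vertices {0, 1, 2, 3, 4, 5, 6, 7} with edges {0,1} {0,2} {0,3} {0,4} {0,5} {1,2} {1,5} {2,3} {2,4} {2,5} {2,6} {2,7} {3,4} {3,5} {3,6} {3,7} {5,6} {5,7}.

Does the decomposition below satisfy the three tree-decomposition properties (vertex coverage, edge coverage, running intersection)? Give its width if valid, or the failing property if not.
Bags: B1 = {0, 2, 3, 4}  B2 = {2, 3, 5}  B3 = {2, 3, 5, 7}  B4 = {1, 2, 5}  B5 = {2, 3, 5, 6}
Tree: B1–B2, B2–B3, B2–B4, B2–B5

No — edge (0,5) lies in no bag.

A tree decomposition must satisfy three properties: every vertex lies in some bag; for every edge, both endpoints lie together in some bag; and for every vertex, the bags containing it form a connected subtree. Here edge (0,5) lies in no bag, so the decomposition is invalid.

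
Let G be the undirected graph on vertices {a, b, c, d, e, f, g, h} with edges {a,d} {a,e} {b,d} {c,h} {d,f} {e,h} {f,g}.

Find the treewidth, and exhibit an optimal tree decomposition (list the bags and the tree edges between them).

Each bag holds 2 vertices, so the decomposition has width 1, which upper-bounds the treewidth. G has an edge, so its treewidth is at least 1. The upper and lower bounds meet at 1, so that is the treewidth.

Treewidth 1.
One such decomposition:
Bags: B1 = {a, e}  B2 = {a, d}  B3 = {e, h}  B4 = {c, h}  B5 = {b, d}  B6 = {d, f}  B7 = {f, g}
Tree: B1–B2, B1–B3, B3–B4, B2–B5, B5–B6, B6–B7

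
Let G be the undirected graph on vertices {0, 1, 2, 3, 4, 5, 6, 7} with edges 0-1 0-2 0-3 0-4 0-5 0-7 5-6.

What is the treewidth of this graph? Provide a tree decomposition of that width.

Treewidth 1.
One optimal decomposition is:
Bags: B1 = {0, 2}  B2 = {0, 1}  B3 = {0, 7}  B4 = {0, 5}  B5 = {0, 3}  B6 = {5, 6}  B7 = {0, 4}
Tree: B1–B2, B2–B3, B1–B4, B3–B5, B4–B6, B2–B7

Each bag holds 2 vertices, so the decomposition has width 1, which upper-bounds the treewidth. Any graph with an edge has treewidth ≥ 1, and G has the edge 2–0. Therefore the treewidth is 1.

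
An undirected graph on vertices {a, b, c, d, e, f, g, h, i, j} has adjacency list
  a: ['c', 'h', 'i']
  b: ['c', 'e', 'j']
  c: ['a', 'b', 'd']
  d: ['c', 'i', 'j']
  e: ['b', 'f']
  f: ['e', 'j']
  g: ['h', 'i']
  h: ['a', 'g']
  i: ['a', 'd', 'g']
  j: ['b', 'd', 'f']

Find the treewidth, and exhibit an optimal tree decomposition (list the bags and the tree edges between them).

The largest bag has 3 vertices, giving width 2; this decomposition certifies tw(G) ≤ 2. For the lower bound, G contains the cycle h–g–i–a–h, so G is not a forest; only forests have treewidth ≤ 1, hence tw(G) ≥ 2. Therefore the treewidth is 2.

Treewidth 2.
One such decomposition:
Bags: B1 = {a, g, h}  B2 = {a, g, i}  B3 = {a, c, i}  B4 = {c, d, i}  B5 = {b, c, d}  B6 = {b, d, j}  B7 = {b, e, j}  B8 = {e, f, j}
Tree: B1–B2, B2–B3, B3–B4, B4–B5, B5–B6, B6–B7, B7–B8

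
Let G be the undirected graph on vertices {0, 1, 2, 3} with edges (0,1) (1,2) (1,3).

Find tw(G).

A width-1 tree decomposition is:
Bags: B1 = {0, 1}  B2 = {1, 2}  B3 = {1, 3}
Tree: B1–B2, B2–B3
Every bag has size at most 2, so the width is 2 − 1 = 1 and tw(G) ≤ 1. Any graph with an edge has treewidth ≥ 1, and G has the edge 0–1. Hence tw(G) = 1 exactly.

1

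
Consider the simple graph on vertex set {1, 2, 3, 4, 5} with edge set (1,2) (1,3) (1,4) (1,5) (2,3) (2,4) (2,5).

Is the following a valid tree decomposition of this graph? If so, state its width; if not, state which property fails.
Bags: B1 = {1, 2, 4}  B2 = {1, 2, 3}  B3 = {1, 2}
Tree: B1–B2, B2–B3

A tree decomposition must satisfy three properties: every vertex lies in some bag; for every edge, both endpoints lie together in some bag; and for every vertex, the bags containing it form a connected subtree. Here vertex 5 appears in no bag, so the decomposition is invalid.

No — vertex 5 appears in no bag.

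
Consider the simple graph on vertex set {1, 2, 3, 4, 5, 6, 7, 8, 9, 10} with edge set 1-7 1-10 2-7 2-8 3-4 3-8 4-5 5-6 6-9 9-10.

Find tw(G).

A width-2 tree decomposition is:
Bags: B1 = {4, 5, 6}  B2 = {4, 6, 9}  B3 = {4, 9, 10}  B4 = {1, 4, 10}  B5 = {1, 4, 7}  B6 = {2, 4, 7}  B7 = {2, 4, 8}  B8 = {3, 4, 8}
Tree: B1–B2, B2–B3, B3–B4, B4–B5, B5–B6, B6–B7, B7–B8
Every bag has size at most 3, so the width is 3 − 1 = 2 and tw(G) ≤ 2. The edges 4–5–6–9–10–1–7–2–8–3–4 form a cycle, so G is not a tree and its treewidth is at least 2. Therefore the treewidth is 2.

2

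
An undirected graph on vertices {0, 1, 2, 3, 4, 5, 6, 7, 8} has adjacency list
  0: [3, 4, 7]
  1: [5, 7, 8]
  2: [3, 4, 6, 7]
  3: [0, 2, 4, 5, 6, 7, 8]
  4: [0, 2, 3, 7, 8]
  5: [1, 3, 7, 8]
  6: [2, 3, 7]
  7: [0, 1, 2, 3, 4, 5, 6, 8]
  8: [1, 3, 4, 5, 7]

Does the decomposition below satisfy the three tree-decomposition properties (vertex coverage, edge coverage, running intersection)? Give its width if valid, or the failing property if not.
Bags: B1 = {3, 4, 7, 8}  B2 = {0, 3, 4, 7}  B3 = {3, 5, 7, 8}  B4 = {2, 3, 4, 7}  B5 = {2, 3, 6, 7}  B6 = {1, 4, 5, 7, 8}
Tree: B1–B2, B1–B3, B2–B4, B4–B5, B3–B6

No — bags containing vertex 4 are not connected in the tree.

A tree decomposition must satisfy three properties: every vertex lies in some bag; for every edge, both endpoints lie together in some bag; and for every vertex, the bags containing it form a connected subtree. Here bags containing vertex 4 are not connected in the tree, so the decomposition is invalid.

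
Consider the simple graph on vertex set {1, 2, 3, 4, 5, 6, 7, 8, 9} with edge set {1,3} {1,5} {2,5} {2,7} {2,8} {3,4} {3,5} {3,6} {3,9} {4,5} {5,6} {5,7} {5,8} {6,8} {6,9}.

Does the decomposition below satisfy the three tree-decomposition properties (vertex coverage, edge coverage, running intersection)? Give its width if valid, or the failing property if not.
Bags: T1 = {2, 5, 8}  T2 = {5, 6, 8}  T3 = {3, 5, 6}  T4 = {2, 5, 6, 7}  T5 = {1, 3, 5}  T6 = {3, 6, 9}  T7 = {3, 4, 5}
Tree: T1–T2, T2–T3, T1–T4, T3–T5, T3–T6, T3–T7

No — bags containing vertex 6 are not connected in the tree.

A tree decomposition must satisfy three properties: every vertex lies in some bag; for every edge, both endpoints lie together in some bag; and for every vertex, the bags containing it form a connected subtree. Here bags containing vertex 6 are not connected in the tree, so the decomposition is invalid.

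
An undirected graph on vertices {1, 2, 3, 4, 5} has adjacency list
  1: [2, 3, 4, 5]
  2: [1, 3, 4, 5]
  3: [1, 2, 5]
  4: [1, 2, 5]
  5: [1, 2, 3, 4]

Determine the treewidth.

3

A width-3 tree decomposition is:
Bags: B1 = {1, 2, 3, 5}  B2 = {1, 2, 4, 5}
Tree: B1–B2
Every bag has size at most 4, so the width is 4 − 1 = 3 and tw(G) ≤ 3. On the other hand G contains the 4-clique {1, 2, 3, 5}. A clique must lie in a single bag of any decomposition, so no decomposition can have width below 3. Combining the bounds, tw(G) = 3.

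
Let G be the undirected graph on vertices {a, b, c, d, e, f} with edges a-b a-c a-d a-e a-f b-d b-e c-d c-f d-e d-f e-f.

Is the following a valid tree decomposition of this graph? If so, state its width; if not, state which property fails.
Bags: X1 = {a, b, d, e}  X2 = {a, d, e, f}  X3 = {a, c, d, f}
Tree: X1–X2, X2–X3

Yes; width 3.

Checking the three conditions: (i) the bags cover all of {a, b, c, d, e, f}; (ii) for each edge, some bag contains both endpoints; (iii) the bags containing any fixed vertex form a subtree. All hold, so the decomposition is valid with width 4 − 1 = 3.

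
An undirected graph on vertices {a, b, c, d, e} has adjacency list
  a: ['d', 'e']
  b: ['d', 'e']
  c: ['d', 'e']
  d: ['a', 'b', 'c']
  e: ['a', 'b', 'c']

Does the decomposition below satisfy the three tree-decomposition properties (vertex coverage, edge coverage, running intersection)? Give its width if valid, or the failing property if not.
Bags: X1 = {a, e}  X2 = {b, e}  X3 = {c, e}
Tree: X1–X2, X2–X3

No — vertex d appears in no bag.

A tree decomposition must satisfy three properties: every vertex lies in some bag; for every edge, both endpoints lie together in some bag; and for every vertex, the bags containing it form a connected subtree. Here vertex d appears in no bag, so the decomposition is invalid.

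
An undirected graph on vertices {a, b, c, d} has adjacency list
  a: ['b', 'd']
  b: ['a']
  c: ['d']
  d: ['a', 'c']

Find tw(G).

A width-1 tree decomposition is:
Bags: B1 = {a, b}  B2 = {a, d}  B3 = {c, d}
Tree: B1–B2, B2–B3
The largest bag has 2 vertices, giving width 1; this decomposition certifies tw(G) ≤ 1. Since G has at least one edge (e.g. b–a), it is not an edgeless graph, so tw(G) ≥ 1. Hence tw(G) = 1 exactly.

1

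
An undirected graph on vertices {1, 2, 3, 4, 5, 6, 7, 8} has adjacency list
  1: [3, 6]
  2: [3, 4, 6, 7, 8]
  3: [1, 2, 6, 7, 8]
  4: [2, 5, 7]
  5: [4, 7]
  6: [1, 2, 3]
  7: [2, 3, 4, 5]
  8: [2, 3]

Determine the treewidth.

2

A width-2 tree decomposition is:
Bags: B1 = {2, 3, 8}  B2 = {2, 3, 7}  B3 = {2, 3, 6}  B4 = {2, 4, 7}  B5 = {4, 5, 7}  B6 = {1, 3, 6}
Tree: B1–B2, B2–B3, B2–B4, B4–B5, B3–B6
The largest bag has 3 vertices, giving width 2; this decomposition certifies tw(G) ≤ 2. For the lower bound, the 3 vertices {1, 3, 6} are pairwise adjacent, and any tree decomposition puts a clique entirely inside one bag — forcing width ≥ 2. The upper and lower bounds meet at 2, so that is the treewidth.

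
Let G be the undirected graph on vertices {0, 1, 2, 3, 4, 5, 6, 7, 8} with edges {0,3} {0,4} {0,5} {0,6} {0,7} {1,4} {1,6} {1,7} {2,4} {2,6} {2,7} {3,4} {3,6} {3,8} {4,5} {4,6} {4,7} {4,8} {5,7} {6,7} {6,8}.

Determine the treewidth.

A width-3 tree decomposition is:
Bags: B1 = {0, 4, 6, 7}  B2 = {0, 3, 4, 6}  B3 = {1, 4, 6, 7}  B4 = {2, 4, 6, 7}  B5 = {0, 4, 5, 7}  B6 = {3, 4, 6, 8}
Tree: B1–B2, B1–B3, B3–B4, B1–B5, B2–B6
Every bag has size at most 4, so the width is 4 − 1 = 3 and tw(G) ≤ 3. On the other hand G contains the 4-clique {0, 4, 5, 7}. A clique must lie in a single bag of any decomposition, so no decomposition can have width below 3. Therefore the treewidth is 3.

3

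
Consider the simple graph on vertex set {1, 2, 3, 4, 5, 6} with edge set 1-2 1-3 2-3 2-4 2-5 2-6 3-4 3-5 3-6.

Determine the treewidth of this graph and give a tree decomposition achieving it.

Every bag has size at most 3, so the width is 3 − 1 = 2 and tw(G) ≤ 2. On the other hand G contains the 3-clique {1, 2, 3}. A clique must lie in a single bag of any decomposition, so no decomposition can have width below 2. Hence tw(G) = 2 exactly.

Treewidth 2.
One such decomposition:
Bags: B1 = {2, 3, 4}  B2 = {1, 2, 3}  B3 = {2, 3, 6}  B4 = {2, 3, 5}
Tree: B1–B2, B1–B3, B1–B4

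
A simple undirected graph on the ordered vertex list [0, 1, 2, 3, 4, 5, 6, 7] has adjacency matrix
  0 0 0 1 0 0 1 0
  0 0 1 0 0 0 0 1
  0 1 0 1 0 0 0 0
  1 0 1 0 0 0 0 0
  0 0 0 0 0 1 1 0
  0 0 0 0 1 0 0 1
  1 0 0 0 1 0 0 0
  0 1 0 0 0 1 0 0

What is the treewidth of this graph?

2

A width-2 tree decomposition is:
Bags: B1 = {1, 2, 7}  B2 = {2, 5, 7}  B3 = {2, 4, 5}  B4 = {2, 4, 6}  B5 = {0, 2, 6}  B6 = {0, 2, 3}
Tree: B1–B2, B2–B3, B3–B4, B4–B5, B5–B6
The largest bag has 3 vertices, giving width 2; this decomposition certifies tw(G) ≤ 2. For the lower bound, G contains the cycle 2–1–7–5–4–6–0–3–2, so G is not a forest; only forests have treewidth ≤ 1, hence tw(G) ≥ 2. Hence tw(G) = 2 exactly.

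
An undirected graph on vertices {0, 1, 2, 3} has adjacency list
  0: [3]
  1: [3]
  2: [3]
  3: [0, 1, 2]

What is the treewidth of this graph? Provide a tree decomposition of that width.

The largest bag has 2 vertices, giving width 1; this decomposition certifies tw(G) ≤ 1. G has an edge, so its treewidth is at least 1. The upper and lower bounds meet at 1, so that is the treewidth.

Treewidth 1.
Bags: B1 = {1, 3}  B2 = {0, 3}  B3 = {2, 3}
Tree: B1–B2, B1–B3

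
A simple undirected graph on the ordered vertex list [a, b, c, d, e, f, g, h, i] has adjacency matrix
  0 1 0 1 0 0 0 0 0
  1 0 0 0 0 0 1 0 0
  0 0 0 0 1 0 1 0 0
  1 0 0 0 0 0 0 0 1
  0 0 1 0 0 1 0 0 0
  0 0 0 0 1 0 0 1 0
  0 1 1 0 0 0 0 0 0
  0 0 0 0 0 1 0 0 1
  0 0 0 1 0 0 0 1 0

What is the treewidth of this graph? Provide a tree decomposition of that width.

Every bag has size at most 3, so the width is 3 − 1 = 2 and tw(G) ≤ 2. The edges f–h–i–d–a–b–g–c–e–f form a cycle, so G is not a tree and its treewidth is at least 2. The upper and lower bounds meet at 2, so that is the treewidth.

Treewidth 2.
Bags: B1 = {f, h, i}  B2 = {d, f, i}  B3 = {a, d, f}  B4 = {a, b, f}  B5 = {b, f, g}  B6 = {c, f, g}  B7 = {c, e, f}
Tree: B1–B2, B2–B3, B3–B4, B4–B5, B5–B6, B6–B7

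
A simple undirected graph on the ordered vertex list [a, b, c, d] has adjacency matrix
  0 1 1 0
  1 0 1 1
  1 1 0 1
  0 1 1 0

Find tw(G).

A width-2 tree decomposition is:
Bags: B1 = {a, b, c}  B2 = {b, c, d}
Tree: B1–B2
Each bag holds 3 vertices, so the decomposition has width 2, which upper-bounds the treewidth. Conversely, {b, c, d} is a clique of size 3, and the vertices of any clique must share a bag in every tree decomposition; so some bag has ≥ 3 vertices and tw(G) ≥ 2. The upper and lower bounds meet at 2, so that is the treewidth.

2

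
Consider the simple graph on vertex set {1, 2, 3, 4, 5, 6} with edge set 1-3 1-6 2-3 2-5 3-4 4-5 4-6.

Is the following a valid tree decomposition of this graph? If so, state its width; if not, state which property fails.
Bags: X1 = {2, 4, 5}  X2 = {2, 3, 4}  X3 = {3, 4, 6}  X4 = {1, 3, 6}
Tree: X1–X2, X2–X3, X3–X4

Every vertex of G appears in some bag (union = {1, 2, 3, 4, 5, 6}); every edge is covered by a bag; and for each vertex v the set of bags containing v is connected in the bag tree. The decomposition is therefore valid. The largest bag has 3 vertices, so the width is 2.

Yes; width 2.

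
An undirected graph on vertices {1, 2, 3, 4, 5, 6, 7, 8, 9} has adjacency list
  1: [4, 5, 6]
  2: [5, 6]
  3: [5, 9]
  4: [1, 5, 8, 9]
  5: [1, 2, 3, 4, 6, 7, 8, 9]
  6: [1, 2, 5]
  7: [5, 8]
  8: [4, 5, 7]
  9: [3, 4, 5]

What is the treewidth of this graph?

A width-2 tree decomposition is:
Bags: B1 = {4, 5, 9}  B2 = {1, 4, 5}  B3 = {3, 5, 9}  B4 = {1, 5, 6}  B5 = {4, 5, 8}  B6 = {2, 5, 6}  B7 = {5, 7, 8}
Tree: B1–B2, B1–B3, B2–B4, B1–B5, B4–B6, B5–B7
Every bag has size at most 3, so the width is 3 − 1 = 2 and tw(G) ≤ 2. On the other hand G contains the 3-clique {2, 5, 6}. A clique must lie in a single bag of any decomposition, so no decomposition can have width below 2. Combining the bounds, tw(G) = 2.

2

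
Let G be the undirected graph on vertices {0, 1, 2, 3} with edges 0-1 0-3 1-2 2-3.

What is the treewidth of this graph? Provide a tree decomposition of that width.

Treewidth 2.
One such decomposition:
Bags: B1 = {1, 2, 3}  B2 = {0, 1, 3}
Tree: B1–B2

Each bag holds 3 vertices, so the decomposition has width 2, which upper-bounds the treewidth. The edges 3–2–1–0–3 form a cycle, so G is not a tree and its treewidth is at least 2. The upper and lower bounds meet at 2, so that is the treewidth.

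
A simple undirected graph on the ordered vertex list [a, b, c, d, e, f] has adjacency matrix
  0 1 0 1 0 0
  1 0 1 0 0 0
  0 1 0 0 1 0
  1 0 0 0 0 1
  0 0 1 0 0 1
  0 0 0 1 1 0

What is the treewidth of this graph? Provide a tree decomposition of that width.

Treewidth 2.
Bags: B1 = {a, b, d}  B2 = {b, d, f}  B3 = {b, e, f}  B4 = {b, c, e}
Tree: B1–B2, B2–B3, B3–B4

Every bag has size at most 3, so the width is 3 − 1 = 2 and tw(G) ≤ 2. The edges b–a–d–f–e–c–b form a cycle, so G is not a tree and its treewidth is at least 2. The upper and lower bounds meet at 2, so that is the treewidth.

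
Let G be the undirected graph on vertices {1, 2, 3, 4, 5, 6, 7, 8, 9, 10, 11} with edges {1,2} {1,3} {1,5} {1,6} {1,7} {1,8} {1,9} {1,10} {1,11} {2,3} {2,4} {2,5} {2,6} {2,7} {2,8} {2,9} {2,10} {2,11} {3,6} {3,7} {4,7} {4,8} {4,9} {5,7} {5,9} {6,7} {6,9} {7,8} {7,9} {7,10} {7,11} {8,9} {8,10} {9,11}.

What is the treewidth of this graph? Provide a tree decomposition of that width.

The largest bag has 5 vertices, giving width 4; this decomposition certifies tw(G) ≤ 4. Conversely, {1, 2, 7, 8, 9} is a clique of size 5, and the vertices of any clique must share a bag in every tree decomposition; so some bag has ≥ 5 vertices and tw(G) ≥ 4. The upper and lower bounds meet at 4, so that is the treewidth.

Treewidth 4.
One optimal decomposition is:
Bags: B1 = {1, 2, 7, 8, 9}  B2 = {1, 2, 7, 8, 10}  B3 = {1, 2, 6, 7, 9}  B4 = {2, 4, 7, 8, 9}  B5 = {1, 2, 5, 7, 9}  B6 = {1, 2, 3, 6, 7}  B7 = {1, 2, 7, 9, 11}
Tree: B1–B2, B1–B3, B1–B4, B3–B5, B3–B6, B1–B7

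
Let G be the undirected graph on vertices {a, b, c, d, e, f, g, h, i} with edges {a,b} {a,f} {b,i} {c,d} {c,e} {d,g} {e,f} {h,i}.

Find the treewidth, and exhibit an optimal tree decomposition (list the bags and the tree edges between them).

Treewidth 1.
One optimal decomposition is:
Bags: B1 = {h, i}  B2 = {b, i}  B3 = {a, b}  B4 = {a, f}  B5 = {e, f}  B6 = {c, e}  B7 = {c, d}  B8 = {d, g}
Tree: B1–B2, B2–B3, B3–B4, B4–B5, B5–B6, B6–B7, B7–B8

Each bag holds 2 vertices, so the decomposition has width 1, which upper-bounds the treewidth. G has an edge, so its treewidth is at least 1. The upper and lower bounds meet at 1, so that is the treewidth.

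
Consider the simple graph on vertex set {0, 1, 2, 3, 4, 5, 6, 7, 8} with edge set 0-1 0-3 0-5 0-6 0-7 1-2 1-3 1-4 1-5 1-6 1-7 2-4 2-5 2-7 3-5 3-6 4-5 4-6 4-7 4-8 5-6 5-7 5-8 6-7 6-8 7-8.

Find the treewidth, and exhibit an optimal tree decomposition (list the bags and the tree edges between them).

Each bag holds 5 vertices, so the decomposition has width 4, which upper-bounds the treewidth. For the lower bound, the 5 vertices {4, 5, 6, 7, 8} are pairwise adjacent, and any tree decomposition puts a clique entirely inside one bag — forcing width ≥ 4. Therefore the treewidth is 4.

Treewidth 4.
One such decomposition:
Bags: B1 = {1, 2, 4, 5, 7}  B2 = {1, 4, 5, 6, 7}  B3 = {0, 1, 5, 6, 7}  B4 = {4, 5, 6, 7, 8}  B5 = {0, 1, 3, 5, 6}
Tree: B1–B2, B2–B3, B2–B4, B3–B5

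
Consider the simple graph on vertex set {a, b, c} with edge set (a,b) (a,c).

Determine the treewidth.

1

A width-1 tree decomposition is:
Bags: B1 = {a, b}  B2 = {a, c}
Tree: B1–B2
Every bag has size at most 2, so the width is 2 − 1 = 1 and tw(G) ≤ 1. Any graph with an edge has treewidth ≥ 1, and G has the edge b–a. Hence tw(G) = 1 exactly.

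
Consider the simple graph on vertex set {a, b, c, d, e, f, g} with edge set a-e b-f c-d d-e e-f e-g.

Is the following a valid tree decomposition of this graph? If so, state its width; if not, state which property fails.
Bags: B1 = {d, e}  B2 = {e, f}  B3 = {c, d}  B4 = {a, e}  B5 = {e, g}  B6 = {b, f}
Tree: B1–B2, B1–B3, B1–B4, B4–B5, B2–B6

Every vertex of G appears in some bag (union = {a, b, c, d, e, f, g}); every edge is covered by a bag; and for each vertex v the set of bags containing v is connected in the bag tree. The decomposition is therefore valid. The largest bag has 2 vertices, so the width is 1.

Yes; width 1.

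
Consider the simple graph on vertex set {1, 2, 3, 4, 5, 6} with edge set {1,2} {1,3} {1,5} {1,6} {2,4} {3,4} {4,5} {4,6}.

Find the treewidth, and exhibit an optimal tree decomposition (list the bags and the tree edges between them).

Treewidth 2.
Bags: B1 = {1, 4, 6}  B2 = {1, 3, 4}  B3 = {1, 2, 4}  B4 = {1, 4, 5}
Tree: B1–B2, B2–B3, B3–B4

Each bag holds 3 vertices, so the decomposition has width 2, which upper-bounds the treewidth. Since 1–6–4–3–1 is a cycle in G, G is not acyclic. Forests are exactly the graphs of treewidth ≤ 1, so tw(G) ≥ 2. Therefore the treewidth is 2.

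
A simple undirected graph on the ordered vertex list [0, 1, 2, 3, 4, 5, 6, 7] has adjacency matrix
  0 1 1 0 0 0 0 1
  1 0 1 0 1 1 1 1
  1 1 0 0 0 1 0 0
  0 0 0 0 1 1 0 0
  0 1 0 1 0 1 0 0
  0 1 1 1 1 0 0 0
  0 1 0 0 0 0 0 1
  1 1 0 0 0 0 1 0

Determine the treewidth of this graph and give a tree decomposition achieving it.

The largest bag has 3 vertices, giving width 2; this decomposition certifies tw(G) ≤ 2. On the other hand G contains the 3-clique {0, 1, 2}. A clique must lie in a single bag of any decomposition, so no decomposition can have width below 2. Combining the bounds, tw(G) = 2.

Treewidth 2.
Bags: B1 = {0, 1, 2}  B2 = {1, 2, 5}  B3 = {0, 1, 7}  B4 = {1, 6, 7}  B5 = {1, 4, 5}  B6 = {3, 4, 5}
Tree: B1–B2, B1–B3, B3–B4, B2–B5, B5–B6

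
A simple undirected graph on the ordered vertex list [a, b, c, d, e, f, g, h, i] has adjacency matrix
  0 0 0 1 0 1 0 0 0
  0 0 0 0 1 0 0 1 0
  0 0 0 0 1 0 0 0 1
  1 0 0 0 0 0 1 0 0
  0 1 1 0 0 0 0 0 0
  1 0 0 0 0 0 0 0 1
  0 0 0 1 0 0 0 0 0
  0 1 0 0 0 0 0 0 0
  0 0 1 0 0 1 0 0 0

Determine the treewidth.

1

A width-1 tree decomposition is:
Bags: B1 = {b, h}  B2 = {b, e}  B3 = {c, e}  B4 = {c, i}  B5 = {f, i}  B6 = {a, f}  B7 = {a, d}  B8 = {d, g}
Tree: B1–B2, B2–B3, B3–B4, B4–B5, B5–B6, B6–B7, B7–B8
Every bag has size at most 2, so the width is 2 − 1 = 1 and tw(G) ≤ 1. Since G has at least one edge (e.g. h–b), it is not an edgeless graph, so tw(G) ≥ 1. Combining the bounds, tw(G) = 1.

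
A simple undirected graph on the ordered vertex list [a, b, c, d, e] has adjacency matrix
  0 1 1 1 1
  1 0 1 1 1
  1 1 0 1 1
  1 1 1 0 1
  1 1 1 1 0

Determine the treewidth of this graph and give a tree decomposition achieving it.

Treewidth 4.
Bags: B1 = {a, b, c, d, e}
Tree: (single bag)

With just one bag of size 5, the width is 5 − 1 = 4, so tw(G) ≤ 4. On the other hand G contains the 5-clique {a, b, c, d, e}. A clique must lie in a single bag of any decomposition, so no decomposition can have width below 4. Combining the bounds, tw(G) = 4.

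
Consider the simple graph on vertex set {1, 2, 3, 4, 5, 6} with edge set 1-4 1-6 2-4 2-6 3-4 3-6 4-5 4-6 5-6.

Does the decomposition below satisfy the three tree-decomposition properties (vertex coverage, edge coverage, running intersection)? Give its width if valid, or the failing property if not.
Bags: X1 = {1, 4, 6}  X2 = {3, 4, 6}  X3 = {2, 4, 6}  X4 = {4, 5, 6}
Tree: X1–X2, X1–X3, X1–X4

Every vertex of G appears in some bag (union = {1, 2, 3, 4, 5, 6}); every edge is covered by a bag; and for each vertex v the set of bags containing v is connected in the bag tree. The decomposition is therefore valid. The largest bag has 3 vertices, so the width is 2.

Yes; width 2.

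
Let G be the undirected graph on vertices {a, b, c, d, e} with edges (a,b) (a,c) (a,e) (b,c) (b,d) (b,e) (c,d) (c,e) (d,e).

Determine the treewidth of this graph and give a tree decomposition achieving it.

Treewidth 3.
One optimal decomposition is:
Bags: B1 = {a, b, c, e}  B2 = {b, c, d, e}
Tree: B1–B2

Each bag holds 4 vertices, so the decomposition has width 3, which upper-bounds the treewidth. Conversely, {b, c, d, e} is a clique of size 4, and the vertices of any clique must share a bag in every tree decomposition; so some bag has ≥ 4 vertices and tw(G) ≥ 3. Therefore the treewidth is 3.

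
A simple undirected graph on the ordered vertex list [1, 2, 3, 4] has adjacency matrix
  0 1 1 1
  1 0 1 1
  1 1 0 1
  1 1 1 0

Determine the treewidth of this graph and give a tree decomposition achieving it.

With just one bag of size 4, the width is 4 − 1 = 3, so tw(G) ≤ 3. For the lower bound, the 4 vertices {1, 2, 3, 4} are pairwise adjacent, and any tree decomposition puts a clique entirely inside one bag — forcing width ≥ 3. The upper and lower bounds meet at 3, so that is the treewidth.

Treewidth 3.
One such decomposition:
Bags: B1 = {1, 2, 3, 4}
Tree: (single bag)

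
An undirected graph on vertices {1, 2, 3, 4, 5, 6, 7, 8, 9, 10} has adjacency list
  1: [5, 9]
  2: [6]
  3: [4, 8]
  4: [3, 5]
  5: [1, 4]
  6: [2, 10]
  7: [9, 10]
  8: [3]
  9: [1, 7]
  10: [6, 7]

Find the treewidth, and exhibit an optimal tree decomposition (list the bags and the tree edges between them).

Every bag has size at most 2, so the width is 2 − 1 = 1 and tw(G) ≤ 1. G has an edge, so its treewidth is at least 1. The upper and lower bounds meet at 1, so that is the treewidth.

Treewidth 1.
Bags: B1 = {3, 8}  B2 = {3, 4}  B3 = {4, 5}  B4 = {1, 5}  B5 = {1, 9}  B6 = {7, 9}  B7 = {7, 10}  B8 = {6, 10}  B9 = {2, 6}
Tree: B1–B2, B2–B3, B3–B4, B4–B5, B5–B6, B6–B7, B7–B8, B8–B9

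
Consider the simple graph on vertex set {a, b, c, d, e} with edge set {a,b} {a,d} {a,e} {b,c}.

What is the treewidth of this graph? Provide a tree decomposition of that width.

The largest bag has 2 vertices, giving width 1; this decomposition certifies tw(G) ≤ 1. Since G has at least one edge (e.g. a–d), it is not an edgeless graph, so tw(G) ≥ 1. The upper and lower bounds meet at 1, so that is the treewidth.

Treewidth 1.
One such decomposition:
Bags: B1 = {a, d}  B2 = {a, b}  B3 = {a, e}  B4 = {b, c}
Tree: B1–B2, B1–B3, B2–B4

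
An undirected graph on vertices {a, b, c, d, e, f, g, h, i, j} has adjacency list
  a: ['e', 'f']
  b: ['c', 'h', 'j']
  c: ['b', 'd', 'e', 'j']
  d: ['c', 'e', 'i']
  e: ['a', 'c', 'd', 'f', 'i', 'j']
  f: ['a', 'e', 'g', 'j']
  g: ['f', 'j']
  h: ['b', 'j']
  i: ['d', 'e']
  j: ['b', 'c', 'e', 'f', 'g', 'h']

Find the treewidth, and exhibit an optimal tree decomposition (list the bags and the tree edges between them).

The largest bag has 3 vertices, giving width 2; this decomposition certifies tw(G) ≤ 2. For the lower bound, the 3 vertices {c, d, e} are pairwise adjacent, and any tree decomposition puts a clique entirely inside one bag — forcing width ≥ 2. Combining the bounds, tw(G) = 2.

Treewidth 2.
One such decomposition:
Bags: B1 = {c, e, j}  B2 = {e, f, j}  B3 = {b, c, j}  B4 = {c, d, e}  B5 = {d, e, i}  B6 = {b, h, j}  B7 = {a, e, f}  B8 = {f, g, j}
Tree: B1–B2, B1–B3, B1–B4, B4–B5, B3–B6, B2–B7, B2–B8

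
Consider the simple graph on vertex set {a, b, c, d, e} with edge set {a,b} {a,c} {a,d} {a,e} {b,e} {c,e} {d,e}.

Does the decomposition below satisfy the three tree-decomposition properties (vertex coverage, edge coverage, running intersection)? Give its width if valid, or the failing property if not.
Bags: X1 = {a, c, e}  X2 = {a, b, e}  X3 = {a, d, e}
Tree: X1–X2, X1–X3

Yes; width 2.

Every vertex of G appears in some bag (union = {a, b, c, d, e}); every edge is covered by a bag; and for each vertex v the set of bags containing v is connected in the bag tree. The decomposition is therefore valid. The largest bag has 3 vertices, so the width is 2.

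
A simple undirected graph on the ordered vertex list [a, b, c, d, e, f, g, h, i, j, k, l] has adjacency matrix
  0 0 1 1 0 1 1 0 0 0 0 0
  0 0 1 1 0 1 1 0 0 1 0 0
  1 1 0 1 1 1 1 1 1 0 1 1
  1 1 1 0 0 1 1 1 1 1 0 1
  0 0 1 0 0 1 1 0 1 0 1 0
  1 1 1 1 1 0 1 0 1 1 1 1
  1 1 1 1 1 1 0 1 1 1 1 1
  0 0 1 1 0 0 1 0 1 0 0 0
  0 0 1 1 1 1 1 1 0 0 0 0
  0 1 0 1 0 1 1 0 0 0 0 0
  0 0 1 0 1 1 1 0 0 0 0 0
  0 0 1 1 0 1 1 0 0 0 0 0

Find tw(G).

A width-4 tree decomposition is:
Bags: B1 = {a, c, d, f, g}  B2 = {c, d, f, g, l}  B3 = {c, d, f, g, i}  B4 = {c, e, f, g, i}  B5 = {b, c, d, f, g}  B6 = {c, e, f, g, k}  B7 = {b, d, f, g, j}  B8 = {c, d, g, h, i}
Tree: B1–B2, B1–B3, B3–B4, B2–B5, B4–B6, B5–B7, B3–B8
The largest bag has 5 vertices, giving width 4; this decomposition certifies tw(G) ≤ 4. For the lower bound, the 5 vertices {c, d, g, h, i} are pairwise adjacent, and any tree decomposition puts a clique entirely inside one bag — forcing width ≥ 4. Combining the bounds, tw(G) = 4.

4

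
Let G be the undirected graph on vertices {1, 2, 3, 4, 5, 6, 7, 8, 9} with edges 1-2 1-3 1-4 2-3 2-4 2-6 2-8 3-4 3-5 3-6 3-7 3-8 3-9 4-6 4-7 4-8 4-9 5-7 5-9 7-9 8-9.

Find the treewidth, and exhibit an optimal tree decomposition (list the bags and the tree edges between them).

Every bag has size at most 4, so the width is 4 − 1 = 3 and tw(G) ≤ 3. On the other hand G contains the 4-clique {3, 4, 8, 9}. A clique must lie in a single bag of any decomposition, so no decomposition can have width below 3. Hence tw(G) = 3 exactly.

Treewidth 3.
One optimal decomposition is:
Bags: B1 = {3, 4, 8, 9}  B2 = {2, 3, 4, 8}  B3 = {3, 4, 7, 9}  B4 = {1, 2, 3, 4}  B5 = {3, 5, 7, 9}  B6 = {2, 3, 4, 6}
Tree: B1–B2, B1–B3, B2–B4, B3–B5, B4–B6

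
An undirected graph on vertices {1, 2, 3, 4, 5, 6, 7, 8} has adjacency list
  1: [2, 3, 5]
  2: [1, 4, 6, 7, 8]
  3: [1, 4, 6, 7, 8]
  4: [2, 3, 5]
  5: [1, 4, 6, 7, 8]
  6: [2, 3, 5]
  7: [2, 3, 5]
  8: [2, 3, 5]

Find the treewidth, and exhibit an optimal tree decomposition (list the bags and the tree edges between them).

Every bag has size at most 4, so the width is 4 − 1 = 3 and tw(G) ≤ 3. For the lower bound: the 4 vertex sets {2,8}, {3,7}, {5}, {1} are disjoint, each induces a connected subgraph, and every pair is joined by at least one edge of G. Contracting each set to a single vertex therefore yields K_{4} as a minor, and since treewidth is minor-monotone, tw(G) ≥ tw(K_{4}) = 3. The upper and lower bounds meet at 3, so that is the treewidth.

Treewidth 3.
One such decomposition:
Bags: B1 = {2, 3, 5, 8}  B2 = {2, 3, 5, 7}  B3 = {1, 2, 3, 5}  B4 = {2, 3, 4, 5}  B5 = {2, 3, 5, 6}
Tree: B1–B2, B2–B3, B3–B4, B4–B5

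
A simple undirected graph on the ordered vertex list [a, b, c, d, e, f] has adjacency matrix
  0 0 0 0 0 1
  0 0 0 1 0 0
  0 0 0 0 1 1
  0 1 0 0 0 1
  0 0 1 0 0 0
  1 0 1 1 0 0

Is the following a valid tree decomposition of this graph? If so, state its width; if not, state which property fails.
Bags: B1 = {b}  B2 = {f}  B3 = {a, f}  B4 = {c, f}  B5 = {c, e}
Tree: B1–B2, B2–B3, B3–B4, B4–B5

A tree decomposition must satisfy three properties: every vertex lies in some bag; for every edge, both endpoints lie together in some bag; and for every vertex, the bags containing it form a connected subtree. Here vertex d appears in no bag, so the decomposition is invalid.

No — vertex d appears in no bag.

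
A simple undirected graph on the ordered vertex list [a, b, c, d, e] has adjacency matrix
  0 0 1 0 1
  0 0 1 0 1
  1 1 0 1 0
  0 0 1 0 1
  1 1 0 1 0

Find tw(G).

A width-2 tree decomposition is:
Bags: B1 = {c, d, e}  B2 = {a, c, e}  B3 = {b, c, e}
Tree: B1–B2, B2–B3
The largest bag has 3 vertices, giving width 2; this decomposition certifies tw(G) ≤ 2. The edges c–d–e–a–c form a cycle, so G is not a tree and its treewidth is at least 2. Therefore the treewidth is 2.

2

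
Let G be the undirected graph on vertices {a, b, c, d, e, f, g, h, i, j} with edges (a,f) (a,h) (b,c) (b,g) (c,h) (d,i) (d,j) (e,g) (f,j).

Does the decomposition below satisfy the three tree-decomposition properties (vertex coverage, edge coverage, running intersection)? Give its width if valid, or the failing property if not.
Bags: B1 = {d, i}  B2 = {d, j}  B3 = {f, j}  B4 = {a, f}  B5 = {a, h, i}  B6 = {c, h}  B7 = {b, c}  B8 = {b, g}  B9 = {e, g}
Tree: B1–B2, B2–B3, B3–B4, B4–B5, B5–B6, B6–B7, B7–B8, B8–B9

A tree decomposition must satisfy three properties: every vertex lies in some bag; for every edge, both endpoints lie together in some bag; and for every vertex, the bags containing it form a connected subtree. Here bags containing vertex i are not connected in the tree, so the decomposition is invalid.

No — bags containing vertex i are not connected in the tree.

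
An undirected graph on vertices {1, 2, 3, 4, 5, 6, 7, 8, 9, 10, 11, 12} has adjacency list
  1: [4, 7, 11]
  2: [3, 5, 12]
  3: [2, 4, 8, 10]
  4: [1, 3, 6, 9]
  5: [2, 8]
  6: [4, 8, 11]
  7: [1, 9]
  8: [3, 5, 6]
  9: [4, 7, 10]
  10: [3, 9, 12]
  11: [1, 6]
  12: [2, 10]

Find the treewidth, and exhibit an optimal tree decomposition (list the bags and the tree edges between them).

Each bag holds 4 vertices, so the decomposition has width 3, which upper-bounds the treewidth. For the lower bound: the 4 vertex sets {1,7,11}, {6}, {4}, {3,8,9,10} are disjoint, each induces a connected subgraph, and every pair is joined by at least one edge of G. Contracting each set to a single vertex therefore yields K_{4} as a minor, and since treewidth is minor-monotone, tw(G) ≥ tw(K_{4}) = 3. Combining the bounds, tw(G) = 3.

Treewidth 3.
One such decomposition:
Bags: B1 = {1, 6, 7, 11}  B2 = {1, 4, 6, 7}  B3 = {4, 6, 7, 9}  B4 = {4, 6, 8, 9}  B5 = {3, 4, 8, 9}  B6 = {3, 8, 9, 10}  B7 = {3, 5, 8, 10}  B8 = {2, 3, 5, 10}  B9 = {2, 5, 10, 12}
Tree: B1–B2, B2–B3, B3–B4, B4–B5, B5–B6, B6–B7, B7–B8, B8–B9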